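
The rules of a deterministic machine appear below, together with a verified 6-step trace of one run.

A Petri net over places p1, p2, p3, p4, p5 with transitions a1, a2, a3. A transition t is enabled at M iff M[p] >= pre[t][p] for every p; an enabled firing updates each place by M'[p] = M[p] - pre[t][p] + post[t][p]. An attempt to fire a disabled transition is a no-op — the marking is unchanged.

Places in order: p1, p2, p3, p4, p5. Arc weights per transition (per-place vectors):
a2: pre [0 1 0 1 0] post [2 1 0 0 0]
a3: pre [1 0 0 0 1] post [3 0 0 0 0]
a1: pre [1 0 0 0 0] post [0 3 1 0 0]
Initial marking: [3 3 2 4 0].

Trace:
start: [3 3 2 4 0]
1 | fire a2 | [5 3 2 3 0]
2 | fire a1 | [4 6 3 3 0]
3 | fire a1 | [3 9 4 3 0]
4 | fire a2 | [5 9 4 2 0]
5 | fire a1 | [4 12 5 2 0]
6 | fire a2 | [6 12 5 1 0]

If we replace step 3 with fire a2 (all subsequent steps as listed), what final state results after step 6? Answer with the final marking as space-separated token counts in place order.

9 9 4 0 0

(re-executing from step 3 with the substitution; state before step 3: [4 6 3 3 0])
3 | fire a2 | [6 6 3 2 0]
4 | fire a2 | [8 6 3 1 0]
5 | fire a1 | [7 9 4 1 0]
6 | fire a2 | [9 9 4 0 0]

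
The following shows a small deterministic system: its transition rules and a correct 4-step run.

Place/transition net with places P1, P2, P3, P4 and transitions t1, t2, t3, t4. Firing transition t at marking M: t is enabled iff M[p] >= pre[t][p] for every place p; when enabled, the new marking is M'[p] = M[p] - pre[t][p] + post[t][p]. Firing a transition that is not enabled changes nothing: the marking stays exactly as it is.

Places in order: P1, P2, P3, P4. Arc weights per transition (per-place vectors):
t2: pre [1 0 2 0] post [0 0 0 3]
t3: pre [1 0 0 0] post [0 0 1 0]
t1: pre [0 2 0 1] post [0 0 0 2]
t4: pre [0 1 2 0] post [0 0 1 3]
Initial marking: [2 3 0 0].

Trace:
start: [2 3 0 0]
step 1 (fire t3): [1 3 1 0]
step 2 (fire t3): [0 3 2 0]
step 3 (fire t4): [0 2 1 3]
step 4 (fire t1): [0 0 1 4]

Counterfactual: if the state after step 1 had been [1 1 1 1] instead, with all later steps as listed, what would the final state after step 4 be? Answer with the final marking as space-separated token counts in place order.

0 0 1 4

state after step 1 := [1 1 1 1]
step 2 (fire t3): [0 1 2 1]
step 3 (fire t4): [0 0 1 4]
step 4 (fire t1): [0 0 1 4]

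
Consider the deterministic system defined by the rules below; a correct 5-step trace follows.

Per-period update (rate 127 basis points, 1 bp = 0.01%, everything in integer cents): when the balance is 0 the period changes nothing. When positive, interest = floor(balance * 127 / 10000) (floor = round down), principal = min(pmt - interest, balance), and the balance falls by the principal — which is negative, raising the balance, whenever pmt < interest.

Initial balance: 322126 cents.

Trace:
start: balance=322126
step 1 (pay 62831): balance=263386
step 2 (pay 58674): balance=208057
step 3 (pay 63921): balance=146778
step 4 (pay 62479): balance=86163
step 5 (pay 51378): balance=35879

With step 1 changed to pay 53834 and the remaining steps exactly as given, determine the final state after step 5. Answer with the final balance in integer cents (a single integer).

(re-executing from step 1 with the substitution; state before step 1: balance=322126)
step 1 (pay 53834): balance=272383
step 2 (pay 58674): balance=217168
step 3 (pay 63921): balance=156005
step 4 (pay 62479): balance=95507
step 5 (pay 51378): balance=45341

45341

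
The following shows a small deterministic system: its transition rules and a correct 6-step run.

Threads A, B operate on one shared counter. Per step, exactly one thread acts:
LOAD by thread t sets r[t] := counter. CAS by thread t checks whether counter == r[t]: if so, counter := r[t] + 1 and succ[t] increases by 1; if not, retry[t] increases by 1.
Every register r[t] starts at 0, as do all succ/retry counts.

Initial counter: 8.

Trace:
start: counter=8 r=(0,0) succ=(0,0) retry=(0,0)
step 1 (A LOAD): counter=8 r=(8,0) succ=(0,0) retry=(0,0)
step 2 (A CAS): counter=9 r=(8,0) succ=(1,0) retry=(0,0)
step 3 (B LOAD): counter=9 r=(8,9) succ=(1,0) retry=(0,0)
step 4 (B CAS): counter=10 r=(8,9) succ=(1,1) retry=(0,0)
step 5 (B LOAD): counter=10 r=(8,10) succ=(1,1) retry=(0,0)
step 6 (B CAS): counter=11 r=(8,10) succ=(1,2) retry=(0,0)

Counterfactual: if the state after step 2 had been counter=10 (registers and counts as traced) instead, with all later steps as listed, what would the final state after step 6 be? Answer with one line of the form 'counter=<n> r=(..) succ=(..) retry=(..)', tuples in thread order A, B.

state after step 2 := counter=10 r=(8,0) succ=(1,0) retry=(0,0)
step 3 (B LOAD): counter=10 r=(8,10) succ=(1,0) retry=(0,0)
step 4 (B CAS): counter=11 r=(8,10) succ=(1,1) retry=(0,0)
step 5 (B LOAD): counter=11 r=(8,11) succ=(1,1) retry=(0,0)
step 6 (B CAS): counter=12 r=(8,11) succ=(1,2) retry=(0,0)

counter=12 r=(8,11) succ=(1,2) retry=(0,0)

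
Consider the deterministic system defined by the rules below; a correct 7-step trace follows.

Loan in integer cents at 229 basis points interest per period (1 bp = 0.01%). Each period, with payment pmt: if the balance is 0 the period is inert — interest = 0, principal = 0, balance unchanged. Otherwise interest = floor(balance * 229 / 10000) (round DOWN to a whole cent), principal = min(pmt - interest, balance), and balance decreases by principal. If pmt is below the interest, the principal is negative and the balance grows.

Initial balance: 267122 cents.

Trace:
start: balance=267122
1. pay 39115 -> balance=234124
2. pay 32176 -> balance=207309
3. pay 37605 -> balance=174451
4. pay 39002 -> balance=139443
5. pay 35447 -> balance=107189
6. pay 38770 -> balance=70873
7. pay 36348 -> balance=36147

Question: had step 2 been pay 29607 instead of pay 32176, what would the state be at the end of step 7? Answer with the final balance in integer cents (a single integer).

(re-executing from step 2 with the substitution; state before step 2: balance=234124)
2. pay 29607 -> balance=209878
3. pay 37605 -> balance=177079
4. pay 39002 -> balance=142132
5. pay 35447 -> balance=109939
6. pay 38770 -> balance=73686
7. pay 36348 -> balance=39025

39025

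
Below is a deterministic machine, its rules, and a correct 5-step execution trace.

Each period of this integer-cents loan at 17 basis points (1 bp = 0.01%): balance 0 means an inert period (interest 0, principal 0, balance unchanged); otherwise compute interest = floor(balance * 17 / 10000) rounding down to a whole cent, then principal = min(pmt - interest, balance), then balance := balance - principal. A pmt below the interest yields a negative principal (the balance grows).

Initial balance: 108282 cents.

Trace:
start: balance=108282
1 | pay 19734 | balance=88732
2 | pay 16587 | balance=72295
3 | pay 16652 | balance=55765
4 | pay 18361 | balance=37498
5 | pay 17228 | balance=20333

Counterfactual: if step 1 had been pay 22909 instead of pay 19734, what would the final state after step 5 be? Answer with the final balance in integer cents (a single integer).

17138

(re-executing from step 1 with the substitution; state before step 1: balance=108282)
1 | pay 22909 | balance=85557
2 | pay 16587 | balance=69115
3 | pay 16652 | balance=52580
4 | pay 18361 | balance=34308
5 | pay 17228 | balance=17138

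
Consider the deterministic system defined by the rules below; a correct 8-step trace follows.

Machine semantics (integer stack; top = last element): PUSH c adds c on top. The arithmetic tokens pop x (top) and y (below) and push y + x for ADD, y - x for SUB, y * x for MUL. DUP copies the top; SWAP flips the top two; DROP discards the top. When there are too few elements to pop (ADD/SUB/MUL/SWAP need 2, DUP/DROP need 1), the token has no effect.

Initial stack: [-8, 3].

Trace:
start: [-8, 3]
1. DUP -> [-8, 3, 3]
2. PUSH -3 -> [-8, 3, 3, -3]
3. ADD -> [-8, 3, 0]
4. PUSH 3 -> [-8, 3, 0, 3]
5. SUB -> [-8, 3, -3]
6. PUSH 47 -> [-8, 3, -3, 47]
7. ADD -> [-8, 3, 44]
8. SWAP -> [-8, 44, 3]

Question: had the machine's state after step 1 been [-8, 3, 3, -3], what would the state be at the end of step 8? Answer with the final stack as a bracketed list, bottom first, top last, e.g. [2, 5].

[-8, 3, 38, 3]

state after step 1 := [-8, 3, 3, -3]
2. PUSH -3 -> [-8, 3, 3, -3, -3]
3. ADD -> [-8, 3, 3, -6]
4. PUSH 3 -> [-8, 3, 3, -6, 3]
5. SUB -> [-8, 3, 3, -9]
6. PUSH 47 -> [-8, 3, 3, -9, 47]
7. ADD -> [-8, 3, 3, 38]
8. SWAP -> [-8, 3, 38, 3]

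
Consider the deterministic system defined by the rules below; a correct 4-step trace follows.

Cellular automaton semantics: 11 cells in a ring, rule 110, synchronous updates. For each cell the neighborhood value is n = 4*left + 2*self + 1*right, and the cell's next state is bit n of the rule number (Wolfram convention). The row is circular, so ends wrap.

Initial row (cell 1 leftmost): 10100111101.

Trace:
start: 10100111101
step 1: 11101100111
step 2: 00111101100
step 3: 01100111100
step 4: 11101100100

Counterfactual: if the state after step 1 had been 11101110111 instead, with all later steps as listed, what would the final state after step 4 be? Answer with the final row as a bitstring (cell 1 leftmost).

state after step 1 := 11101110111
step 2: 00111011100
step 3: 01101110100
step 4: 11111011100

11111011100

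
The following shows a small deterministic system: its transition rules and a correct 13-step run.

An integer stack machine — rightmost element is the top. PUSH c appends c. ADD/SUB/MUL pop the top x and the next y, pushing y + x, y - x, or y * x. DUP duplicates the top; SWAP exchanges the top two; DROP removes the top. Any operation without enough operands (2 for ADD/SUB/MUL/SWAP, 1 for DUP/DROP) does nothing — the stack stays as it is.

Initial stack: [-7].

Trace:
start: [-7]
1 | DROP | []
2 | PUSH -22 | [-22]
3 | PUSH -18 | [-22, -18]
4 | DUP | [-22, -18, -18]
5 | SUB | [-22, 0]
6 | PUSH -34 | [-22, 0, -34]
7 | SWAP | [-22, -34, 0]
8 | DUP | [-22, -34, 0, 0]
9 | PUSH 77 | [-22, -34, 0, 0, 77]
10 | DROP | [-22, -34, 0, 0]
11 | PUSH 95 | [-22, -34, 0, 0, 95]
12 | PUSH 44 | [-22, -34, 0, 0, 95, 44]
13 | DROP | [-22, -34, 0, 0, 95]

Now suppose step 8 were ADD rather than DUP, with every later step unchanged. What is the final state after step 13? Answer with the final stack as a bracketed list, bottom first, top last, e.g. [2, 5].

(re-executing from step 8 with the substitution; state before step 8: [-22, -34, 0])
8 | ADD | [-22, -34]
9 | PUSH 77 | [-22, -34, 77]
10 | DROP | [-22, -34]
11 | PUSH 95 | [-22, -34, 95]
12 | PUSH 44 | [-22, -34, 95, 44]
13 | DROP | [-22, -34, 95]

[-22, -34, 95]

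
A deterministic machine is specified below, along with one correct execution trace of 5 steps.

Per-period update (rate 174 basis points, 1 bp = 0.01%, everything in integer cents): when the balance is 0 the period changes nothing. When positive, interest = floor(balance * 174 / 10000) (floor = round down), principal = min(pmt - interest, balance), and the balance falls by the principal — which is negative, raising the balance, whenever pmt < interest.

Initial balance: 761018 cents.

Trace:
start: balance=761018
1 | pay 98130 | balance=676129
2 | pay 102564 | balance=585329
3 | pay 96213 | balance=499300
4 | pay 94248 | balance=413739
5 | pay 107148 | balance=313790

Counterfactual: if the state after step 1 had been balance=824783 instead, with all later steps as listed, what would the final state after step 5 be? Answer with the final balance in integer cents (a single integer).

473065

state after step 1 := balance=824783
2 | pay 102564 | balance=736570
3 | pay 96213 | balance=653173
4 | pay 94248 | balance=570290
5 | pay 107148 | balance=473065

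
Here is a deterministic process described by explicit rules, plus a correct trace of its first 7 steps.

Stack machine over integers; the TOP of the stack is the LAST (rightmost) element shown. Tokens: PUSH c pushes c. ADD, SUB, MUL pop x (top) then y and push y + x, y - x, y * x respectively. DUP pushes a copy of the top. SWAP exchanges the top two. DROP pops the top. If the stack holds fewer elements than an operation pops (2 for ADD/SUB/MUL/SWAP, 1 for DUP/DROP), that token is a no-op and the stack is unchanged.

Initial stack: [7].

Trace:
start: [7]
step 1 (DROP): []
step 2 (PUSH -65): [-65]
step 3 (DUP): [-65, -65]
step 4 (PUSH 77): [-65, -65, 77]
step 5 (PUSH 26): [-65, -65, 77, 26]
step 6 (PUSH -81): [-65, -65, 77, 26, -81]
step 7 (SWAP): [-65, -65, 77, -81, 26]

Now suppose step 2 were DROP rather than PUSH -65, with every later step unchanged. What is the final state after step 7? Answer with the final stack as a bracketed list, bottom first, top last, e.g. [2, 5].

(re-executing from step 2 with the substitution; state before step 2: [])
step 2 (DROP): []
step 3 (DUP): []
step 4 (PUSH 77): [77]
step 5 (PUSH 26): [77, 26]
step 6 (PUSH -81): [77, 26, -81]
step 7 (SWAP): [77, -81, 26]

[77, -81, 26]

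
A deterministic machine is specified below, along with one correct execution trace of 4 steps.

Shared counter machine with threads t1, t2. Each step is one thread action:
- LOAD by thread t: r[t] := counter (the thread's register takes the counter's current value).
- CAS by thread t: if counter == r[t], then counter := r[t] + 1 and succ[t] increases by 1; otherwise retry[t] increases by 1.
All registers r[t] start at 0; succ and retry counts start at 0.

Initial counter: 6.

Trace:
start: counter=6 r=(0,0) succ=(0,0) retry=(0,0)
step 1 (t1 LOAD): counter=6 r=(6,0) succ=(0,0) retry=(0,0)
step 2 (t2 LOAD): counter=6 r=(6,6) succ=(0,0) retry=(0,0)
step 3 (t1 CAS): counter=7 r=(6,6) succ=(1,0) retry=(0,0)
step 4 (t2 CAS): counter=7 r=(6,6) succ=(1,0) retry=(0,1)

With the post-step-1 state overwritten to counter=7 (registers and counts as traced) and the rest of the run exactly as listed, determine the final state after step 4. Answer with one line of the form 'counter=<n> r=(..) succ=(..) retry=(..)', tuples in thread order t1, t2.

counter=8 r=(6,7) succ=(0,1) retry=(1,0)

state after step 1 := counter=7 r=(6,0) succ=(0,0) retry=(0,0)
step 2 (t2 LOAD): counter=7 r=(6,7) succ=(0,0) retry=(0,0)
step 3 (t1 CAS): counter=7 r=(6,7) succ=(0,0) retry=(1,0)
step 4 (t2 CAS): counter=8 r=(6,7) succ=(0,1) retry=(1,0)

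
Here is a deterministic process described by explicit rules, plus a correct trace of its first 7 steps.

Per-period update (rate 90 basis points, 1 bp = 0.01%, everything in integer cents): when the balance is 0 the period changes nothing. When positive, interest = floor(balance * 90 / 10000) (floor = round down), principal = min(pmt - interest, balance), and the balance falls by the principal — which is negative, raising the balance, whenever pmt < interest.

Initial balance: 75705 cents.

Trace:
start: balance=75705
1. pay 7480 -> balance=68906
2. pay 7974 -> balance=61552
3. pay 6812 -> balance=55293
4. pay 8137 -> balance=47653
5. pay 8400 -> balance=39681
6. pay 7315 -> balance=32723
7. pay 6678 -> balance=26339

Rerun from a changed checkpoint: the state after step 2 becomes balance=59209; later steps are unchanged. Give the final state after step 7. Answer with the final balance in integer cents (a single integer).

state after step 2 := balance=59209
3. pay 6812 -> balance=52929
4. pay 8137 -> balance=45268
5. pay 8400 -> balance=37275
6. pay 7315 -> balance=30295
7. pay 6678 -> balance=23889

23889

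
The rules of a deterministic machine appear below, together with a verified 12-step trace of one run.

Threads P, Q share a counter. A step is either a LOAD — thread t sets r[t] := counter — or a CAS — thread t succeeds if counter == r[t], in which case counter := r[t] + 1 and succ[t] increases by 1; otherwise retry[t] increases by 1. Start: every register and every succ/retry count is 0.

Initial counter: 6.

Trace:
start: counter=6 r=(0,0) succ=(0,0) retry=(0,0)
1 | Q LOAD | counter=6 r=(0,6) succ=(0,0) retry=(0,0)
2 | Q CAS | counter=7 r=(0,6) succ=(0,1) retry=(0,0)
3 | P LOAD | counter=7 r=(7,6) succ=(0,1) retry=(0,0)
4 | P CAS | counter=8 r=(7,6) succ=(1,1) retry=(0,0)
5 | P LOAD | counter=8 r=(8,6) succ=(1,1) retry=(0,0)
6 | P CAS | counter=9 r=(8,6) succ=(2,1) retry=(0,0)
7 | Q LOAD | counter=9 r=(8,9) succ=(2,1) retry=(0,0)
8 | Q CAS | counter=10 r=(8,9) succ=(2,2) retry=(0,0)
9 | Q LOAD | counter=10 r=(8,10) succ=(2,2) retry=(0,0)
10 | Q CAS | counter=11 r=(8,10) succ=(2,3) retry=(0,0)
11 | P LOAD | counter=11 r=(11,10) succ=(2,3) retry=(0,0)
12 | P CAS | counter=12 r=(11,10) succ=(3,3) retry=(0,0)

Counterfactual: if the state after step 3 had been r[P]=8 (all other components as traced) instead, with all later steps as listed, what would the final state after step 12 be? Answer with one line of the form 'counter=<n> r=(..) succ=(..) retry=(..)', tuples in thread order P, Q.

state after step 3 := counter=7 r=(8,6) succ=(0,1) retry=(0,0)
4 | P CAS | counter=7 r=(8,6) succ=(0,1) retry=(1,0)
5 | P LOAD | counter=7 r=(7,6) succ=(0,1) retry=(1,0)
6 | P CAS | counter=8 r=(7,6) succ=(1,1) retry=(1,0)
7 | Q LOAD | counter=8 r=(7,8) succ=(1,1) retry=(1,0)
8 | Q CAS | counter=9 r=(7,8) succ=(1,2) retry=(1,0)
9 | Q LOAD | counter=9 r=(7,9) succ=(1,2) retry=(1,0)
10 | Q CAS | counter=10 r=(7,9) succ=(1,3) retry=(1,0)
11 | P LOAD | counter=10 r=(10,9) succ=(1,3) retry=(1,0)
12 | P CAS | counter=11 r=(10,9) succ=(2,3) retry=(1,0)

counter=11 r=(10,9) succ=(2,3) retry=(1,0)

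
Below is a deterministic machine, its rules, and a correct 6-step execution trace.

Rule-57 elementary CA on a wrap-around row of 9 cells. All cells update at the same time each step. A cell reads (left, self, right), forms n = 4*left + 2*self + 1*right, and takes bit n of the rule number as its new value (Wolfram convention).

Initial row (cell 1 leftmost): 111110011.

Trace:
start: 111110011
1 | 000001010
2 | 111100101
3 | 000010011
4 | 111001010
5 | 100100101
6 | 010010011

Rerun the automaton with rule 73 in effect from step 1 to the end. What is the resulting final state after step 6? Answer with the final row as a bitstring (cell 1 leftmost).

(re-executing steps 1..6 under rule 73; state before step 1: 111110011)
1 | 000010010
2 | 111000000
3 | 101011110
4 | 000010010
5 | 111000000
6 | 101011110

101011110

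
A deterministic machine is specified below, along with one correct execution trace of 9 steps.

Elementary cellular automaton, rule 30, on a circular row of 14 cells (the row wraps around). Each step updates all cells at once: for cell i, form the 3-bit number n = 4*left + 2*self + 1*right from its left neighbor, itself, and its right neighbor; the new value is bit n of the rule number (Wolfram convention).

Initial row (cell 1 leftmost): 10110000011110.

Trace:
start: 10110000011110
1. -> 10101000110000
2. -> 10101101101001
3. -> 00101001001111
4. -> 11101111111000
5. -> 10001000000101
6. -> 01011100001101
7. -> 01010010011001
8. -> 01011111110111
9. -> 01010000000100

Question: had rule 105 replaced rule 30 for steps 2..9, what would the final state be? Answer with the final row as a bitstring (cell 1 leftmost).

01011010110010

(re-executing steps 2..9 under rule 105; state before step 2: 10101000110000)
2. -> 01010010110110
3. -> 00100001111110
4. -> 10001101000010
5. -> 00101110011001
6. -> 00011010011000
7. -> 11011100011011
8. -> 01110101011110
9. -> 01011010110010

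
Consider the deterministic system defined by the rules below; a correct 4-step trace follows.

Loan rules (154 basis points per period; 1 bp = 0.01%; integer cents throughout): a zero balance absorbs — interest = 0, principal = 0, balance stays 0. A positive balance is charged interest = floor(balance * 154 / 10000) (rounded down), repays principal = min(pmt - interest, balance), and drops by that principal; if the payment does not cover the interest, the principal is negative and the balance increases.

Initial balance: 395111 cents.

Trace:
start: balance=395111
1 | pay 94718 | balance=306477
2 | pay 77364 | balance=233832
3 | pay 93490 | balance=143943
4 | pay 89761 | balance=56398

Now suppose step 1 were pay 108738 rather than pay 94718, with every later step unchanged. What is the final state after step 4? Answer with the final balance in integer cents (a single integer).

41720

(re-executing from step 1 with the substitution; state before step 1: balance=395111)
1 | pay 108738 | balance=292457
2 | pay 77364 | balance=219596
3 | pay 93490 | balance=129487
4 | pay 89761 | balance=41720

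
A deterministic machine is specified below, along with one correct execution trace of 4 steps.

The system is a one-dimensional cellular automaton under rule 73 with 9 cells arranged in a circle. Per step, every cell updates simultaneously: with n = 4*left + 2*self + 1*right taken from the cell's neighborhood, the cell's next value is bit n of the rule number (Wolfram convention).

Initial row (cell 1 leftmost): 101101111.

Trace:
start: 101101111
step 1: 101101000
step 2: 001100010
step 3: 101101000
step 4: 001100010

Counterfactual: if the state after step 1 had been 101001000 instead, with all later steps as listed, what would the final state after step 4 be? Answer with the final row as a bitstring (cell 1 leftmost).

100001010

state after step 1 := 101001000
step 2: 000000010
step 3: 111111000
step 4: 100001010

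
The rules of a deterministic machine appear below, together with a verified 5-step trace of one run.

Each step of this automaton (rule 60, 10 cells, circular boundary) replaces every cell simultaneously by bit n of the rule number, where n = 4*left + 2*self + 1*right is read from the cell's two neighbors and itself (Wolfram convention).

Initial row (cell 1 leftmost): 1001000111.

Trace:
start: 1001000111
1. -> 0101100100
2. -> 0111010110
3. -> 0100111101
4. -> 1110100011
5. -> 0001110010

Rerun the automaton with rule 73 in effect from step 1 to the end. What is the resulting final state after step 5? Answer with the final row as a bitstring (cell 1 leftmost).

0011000110

(re-executing steps 1..5 under rule 73; state before step 1: 1001000111)
1. -> 1000010100
2. -> 0011000000
3. -> 1011011111
4. -> 1011010000
5. -> 0011000110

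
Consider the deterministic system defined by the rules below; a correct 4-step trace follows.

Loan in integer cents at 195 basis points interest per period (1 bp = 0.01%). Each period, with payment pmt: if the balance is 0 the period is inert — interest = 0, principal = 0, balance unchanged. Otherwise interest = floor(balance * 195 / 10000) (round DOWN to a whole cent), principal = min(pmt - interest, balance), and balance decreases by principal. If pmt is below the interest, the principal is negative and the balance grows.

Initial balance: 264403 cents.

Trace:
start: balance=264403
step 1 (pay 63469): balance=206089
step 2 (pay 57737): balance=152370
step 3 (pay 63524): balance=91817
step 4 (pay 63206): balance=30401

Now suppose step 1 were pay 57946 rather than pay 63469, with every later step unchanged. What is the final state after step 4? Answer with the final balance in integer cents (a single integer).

(re-executing from step 1 with the substitution; state before step 1: balance=264403)
step 1 (pay 57946): balance=211612
step 2 (pay 57737): balance=158001
step 3 (pay 63524): balance=97558
step 4 (pay 63206): balance=36254

36254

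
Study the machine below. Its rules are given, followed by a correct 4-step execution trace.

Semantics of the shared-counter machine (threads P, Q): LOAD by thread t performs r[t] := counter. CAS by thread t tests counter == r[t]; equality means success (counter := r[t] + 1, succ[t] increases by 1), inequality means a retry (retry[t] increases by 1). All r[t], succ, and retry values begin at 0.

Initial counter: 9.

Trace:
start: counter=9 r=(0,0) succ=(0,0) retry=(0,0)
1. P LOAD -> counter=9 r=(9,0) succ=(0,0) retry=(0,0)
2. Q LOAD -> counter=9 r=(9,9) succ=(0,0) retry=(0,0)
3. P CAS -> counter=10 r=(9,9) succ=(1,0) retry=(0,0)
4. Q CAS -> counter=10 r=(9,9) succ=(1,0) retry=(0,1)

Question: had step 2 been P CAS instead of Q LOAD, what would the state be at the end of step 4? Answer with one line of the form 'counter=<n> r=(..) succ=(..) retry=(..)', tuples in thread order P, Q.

(re-executing from step 2 with the substitution; state before step 2: counter=9 r=(9,0) succ=(0,0) retry=(0,0))
2. P CAS -> counter=10 r=(9,0) succ=(1,0) retry=(0,0)
3. P CAS -> counter=10 r=(9,0) succ=(1,0) retry=(1,0)
4. Q CAS -> counter=10 r=(9,0) succ=(1,0) retry=(1,1)

counter=10 r=(9,0) succ=(1,0) retry=(1,1)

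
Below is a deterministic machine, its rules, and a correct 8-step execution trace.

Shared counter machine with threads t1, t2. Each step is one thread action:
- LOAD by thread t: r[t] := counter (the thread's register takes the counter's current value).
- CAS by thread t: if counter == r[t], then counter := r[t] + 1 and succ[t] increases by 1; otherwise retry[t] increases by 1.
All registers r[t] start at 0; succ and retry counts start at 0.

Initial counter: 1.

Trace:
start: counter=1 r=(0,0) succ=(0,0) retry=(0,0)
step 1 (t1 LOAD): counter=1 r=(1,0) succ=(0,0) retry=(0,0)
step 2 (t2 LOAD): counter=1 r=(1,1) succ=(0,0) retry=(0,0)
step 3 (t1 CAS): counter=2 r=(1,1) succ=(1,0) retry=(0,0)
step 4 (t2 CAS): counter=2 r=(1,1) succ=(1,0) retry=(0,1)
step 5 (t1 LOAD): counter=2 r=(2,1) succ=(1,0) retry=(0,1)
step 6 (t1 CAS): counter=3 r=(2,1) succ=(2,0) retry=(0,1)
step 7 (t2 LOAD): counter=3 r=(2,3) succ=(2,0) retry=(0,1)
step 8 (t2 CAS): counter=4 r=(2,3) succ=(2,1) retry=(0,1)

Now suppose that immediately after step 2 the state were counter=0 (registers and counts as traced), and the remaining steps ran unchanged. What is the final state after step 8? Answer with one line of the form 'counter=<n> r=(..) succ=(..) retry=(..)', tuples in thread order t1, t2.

counter=2 r=(0,1) succ=(1,1) retry=(1,1)

state after step 2 := counter=0 r=(1,1) succ=(0,0) retry=(0,0)
step 3 (t1 CAS): counter=0 r=(1,1) succ=(0,0) retry=(1,0)
step 4 (t2 CAS): counter=0 r=(1,1) succ=(0,0) retry=(1,1)
step 5 (t1 LOAD): counter=0 r=(0,1) succ=(0,0) retry=(1,1)
step 6 (t1 CAS): counter=1 r=(0,1) succ=(1,0) retry=(1,1)
step 7 (t2 LOAD): counter=1 r=(0,1) succ=(1,0) retry=(1,1)
step 8 (t2 CAS): counter=2 r=(0,1) succ=(1,1) retry=(1,1)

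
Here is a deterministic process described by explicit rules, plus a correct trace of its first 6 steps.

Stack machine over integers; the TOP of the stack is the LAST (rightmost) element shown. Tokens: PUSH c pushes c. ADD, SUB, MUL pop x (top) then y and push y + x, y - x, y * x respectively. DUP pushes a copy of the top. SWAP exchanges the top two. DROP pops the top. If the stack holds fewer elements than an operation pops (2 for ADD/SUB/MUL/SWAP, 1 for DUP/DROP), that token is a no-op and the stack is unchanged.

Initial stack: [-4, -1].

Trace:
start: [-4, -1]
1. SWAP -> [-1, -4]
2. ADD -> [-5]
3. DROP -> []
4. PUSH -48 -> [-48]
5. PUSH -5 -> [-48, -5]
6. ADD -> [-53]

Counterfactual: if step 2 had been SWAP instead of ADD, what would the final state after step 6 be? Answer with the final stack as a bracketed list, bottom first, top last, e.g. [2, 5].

(re-executing from step 2 with the substitution; state before step 2: [-1, -4])
2. SWAP -> [-4, -1]
3. DROP -> [-4]
4. PUSH -48 -> [-4, -48]
5. PUSH -5 -> [-4, -48, -5]
6. ADD -> [-4, -53]

[-4, -53]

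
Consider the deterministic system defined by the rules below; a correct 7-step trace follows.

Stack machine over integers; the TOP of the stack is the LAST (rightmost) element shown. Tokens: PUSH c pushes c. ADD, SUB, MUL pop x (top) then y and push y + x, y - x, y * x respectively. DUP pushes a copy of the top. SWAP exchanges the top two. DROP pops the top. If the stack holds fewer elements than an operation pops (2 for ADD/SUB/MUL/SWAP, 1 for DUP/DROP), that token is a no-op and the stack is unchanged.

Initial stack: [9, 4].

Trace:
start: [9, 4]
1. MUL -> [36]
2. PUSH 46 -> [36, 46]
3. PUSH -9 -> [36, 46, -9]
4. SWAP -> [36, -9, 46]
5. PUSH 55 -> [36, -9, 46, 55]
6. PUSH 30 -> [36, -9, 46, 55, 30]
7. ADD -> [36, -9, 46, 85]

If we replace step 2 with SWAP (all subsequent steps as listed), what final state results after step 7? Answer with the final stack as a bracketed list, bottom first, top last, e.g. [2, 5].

(re-executing from step 2 with the substitution; state before step 2: [36])
2. SWAP -> [36]
3. PUSH -9 -> [36, -9]
4. SWAP -> [-9, 36]
5. PUSH 55 -> [-9, 36, 55]
6. PUSH 30 -> [-9, 36, 55, 30]
7. ADD -> [-9, 36, 85]

[-9, 36, 85]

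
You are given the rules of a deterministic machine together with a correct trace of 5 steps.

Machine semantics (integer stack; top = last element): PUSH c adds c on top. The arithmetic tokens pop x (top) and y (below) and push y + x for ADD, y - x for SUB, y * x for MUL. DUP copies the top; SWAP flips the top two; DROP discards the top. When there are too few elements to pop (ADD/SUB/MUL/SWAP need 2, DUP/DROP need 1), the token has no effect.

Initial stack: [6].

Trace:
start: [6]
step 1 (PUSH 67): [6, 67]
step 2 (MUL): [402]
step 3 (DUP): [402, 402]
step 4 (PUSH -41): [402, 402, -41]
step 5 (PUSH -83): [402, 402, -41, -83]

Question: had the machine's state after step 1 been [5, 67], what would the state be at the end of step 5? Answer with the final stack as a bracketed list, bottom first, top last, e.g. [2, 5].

[335, 335, -41, -83]

state after step 1 := [5, 67]
step 2 (MUL): [335]
step 3 (DUP): [335, 335]
step 4 (PUSH -41): [335, 335, -41]
step 5 (PUSH -83): [335, 335, -41, -83]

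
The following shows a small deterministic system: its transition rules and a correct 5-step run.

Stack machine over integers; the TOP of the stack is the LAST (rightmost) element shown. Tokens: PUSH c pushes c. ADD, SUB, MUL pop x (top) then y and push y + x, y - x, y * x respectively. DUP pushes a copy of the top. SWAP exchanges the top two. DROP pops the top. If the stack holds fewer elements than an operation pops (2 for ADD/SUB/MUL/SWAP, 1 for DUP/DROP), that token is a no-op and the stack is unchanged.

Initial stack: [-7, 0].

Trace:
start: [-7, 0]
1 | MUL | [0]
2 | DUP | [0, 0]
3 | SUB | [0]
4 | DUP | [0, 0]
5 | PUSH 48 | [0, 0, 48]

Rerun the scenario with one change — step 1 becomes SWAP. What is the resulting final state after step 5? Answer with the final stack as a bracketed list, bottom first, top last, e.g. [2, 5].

[0, 0, 0, 48]

(re-executing from step 1 with the substitution; state before step 1: [-7, 0])
1 | SWAP | [0, -7]
2 | DUP | [0, -7, -7]
3 | SUB | [0, 0]
4 | DUP | [0, 0, 0]
5 | PUSH 48 | [0, 0, 0, 48]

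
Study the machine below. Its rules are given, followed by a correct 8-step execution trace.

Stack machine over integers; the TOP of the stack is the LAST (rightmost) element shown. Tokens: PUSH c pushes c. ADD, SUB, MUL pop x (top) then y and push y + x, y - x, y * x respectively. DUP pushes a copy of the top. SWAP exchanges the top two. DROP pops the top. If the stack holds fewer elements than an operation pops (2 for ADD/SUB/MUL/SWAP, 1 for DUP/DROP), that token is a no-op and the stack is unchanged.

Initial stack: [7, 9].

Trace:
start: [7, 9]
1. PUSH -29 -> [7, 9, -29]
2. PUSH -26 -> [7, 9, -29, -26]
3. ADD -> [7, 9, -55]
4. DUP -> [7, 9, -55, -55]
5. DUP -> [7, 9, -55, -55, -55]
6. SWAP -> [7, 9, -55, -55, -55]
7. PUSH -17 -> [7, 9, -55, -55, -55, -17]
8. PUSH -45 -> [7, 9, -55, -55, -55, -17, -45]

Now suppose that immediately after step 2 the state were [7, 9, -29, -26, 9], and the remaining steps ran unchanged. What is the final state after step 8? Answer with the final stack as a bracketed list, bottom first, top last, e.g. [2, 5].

[7, 9, -29, -17, -17, -17, -17, -45]

state after step 2 := [7, 9, -29, -26, 9]
3. ADD -> [7, 9, -29, -17]
4. DUP -> [7, 9, -29, -17, -17]
5. DUP -> [7, 9, -29, -17, -17, -17]
6. SWAP -> [7, 9, -29, -17, -17, -17]
7. PUSH -17 -> [7, 9, -29, -17, -17, -17, -17]
8. PUSH -45 -> [7, 9, -29, -17, -17, -17, -17, -45]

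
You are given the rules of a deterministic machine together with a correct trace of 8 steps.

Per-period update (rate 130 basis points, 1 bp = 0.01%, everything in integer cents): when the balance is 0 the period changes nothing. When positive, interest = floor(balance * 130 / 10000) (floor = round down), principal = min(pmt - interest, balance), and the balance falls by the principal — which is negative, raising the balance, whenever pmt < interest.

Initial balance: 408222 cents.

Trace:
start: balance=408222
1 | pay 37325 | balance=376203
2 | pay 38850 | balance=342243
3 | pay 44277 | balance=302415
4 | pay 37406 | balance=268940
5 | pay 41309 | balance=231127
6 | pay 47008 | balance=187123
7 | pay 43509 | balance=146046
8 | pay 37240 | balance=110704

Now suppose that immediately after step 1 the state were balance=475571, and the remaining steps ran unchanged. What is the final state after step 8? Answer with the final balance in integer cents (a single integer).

state after step 1 := balance=475571
2 | pay 38850 | balance=442903
3 | pay 44277 | balance=404383
4 | pay 37406 | balance=372233
5 | pay 41309 | balance=335763
6 | pay 47008 | balance=293119
7 | pay 43509 | balance=253420
8 | pay 37240 | balance=219474

219474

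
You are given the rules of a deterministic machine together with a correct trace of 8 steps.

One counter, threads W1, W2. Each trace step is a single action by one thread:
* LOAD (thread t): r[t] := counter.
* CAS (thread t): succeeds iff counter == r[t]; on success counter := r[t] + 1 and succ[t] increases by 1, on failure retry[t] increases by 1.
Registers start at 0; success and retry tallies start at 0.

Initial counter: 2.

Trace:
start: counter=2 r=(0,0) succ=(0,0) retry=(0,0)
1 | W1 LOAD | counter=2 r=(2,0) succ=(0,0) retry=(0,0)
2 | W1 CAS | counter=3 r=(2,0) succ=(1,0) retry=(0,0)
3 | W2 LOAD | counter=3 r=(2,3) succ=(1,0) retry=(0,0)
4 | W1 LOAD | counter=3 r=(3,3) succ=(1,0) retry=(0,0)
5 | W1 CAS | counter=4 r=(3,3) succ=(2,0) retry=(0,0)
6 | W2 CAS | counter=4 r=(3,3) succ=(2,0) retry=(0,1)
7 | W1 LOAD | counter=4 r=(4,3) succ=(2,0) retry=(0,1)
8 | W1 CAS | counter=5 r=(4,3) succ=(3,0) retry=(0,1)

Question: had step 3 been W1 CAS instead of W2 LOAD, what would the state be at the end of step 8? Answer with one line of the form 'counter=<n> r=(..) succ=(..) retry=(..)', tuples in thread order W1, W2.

(re-executing from step 3 with the substitution; state before step 3: counter=3 r=(2,0) succ=(1,0) retry=(0,0))
3 | W1 CAS | counter=3 r=(2,0) succ=(1,0) retry=(1,0)
4 | W1 LOAD | counter=3 r=(3,0) succ=(1,0) retry=(1,0)
5 | W1 CAS | counter=4 r=(3,0) succ=(2,0) retry=(1,0)
6 | W2 CAS | counter=4 r=(3,0) succ=(2,0) retry=(1,1)
7 | W1 LOAD | counter=4 r=(4,0) succ=(2,0) retry=(1,1)
8 | W1 CAS | counter=5 r=(4,0) succ=(3,0) retry=(1,1)

counter=5 r=(4,0) succ=(3,0) retry=(1,1)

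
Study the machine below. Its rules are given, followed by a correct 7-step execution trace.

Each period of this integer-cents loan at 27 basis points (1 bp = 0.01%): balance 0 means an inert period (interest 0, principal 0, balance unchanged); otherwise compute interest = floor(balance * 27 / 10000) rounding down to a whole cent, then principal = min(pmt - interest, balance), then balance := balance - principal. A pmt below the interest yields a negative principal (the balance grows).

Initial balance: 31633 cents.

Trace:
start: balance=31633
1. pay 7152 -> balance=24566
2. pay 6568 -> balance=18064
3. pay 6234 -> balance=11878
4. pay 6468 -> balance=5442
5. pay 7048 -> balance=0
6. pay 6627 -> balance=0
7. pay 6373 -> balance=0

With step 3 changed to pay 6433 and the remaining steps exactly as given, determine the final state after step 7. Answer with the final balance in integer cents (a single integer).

0

(re-executing from step 3 with the substitution; state before step 3: balance=18064)
3. pay 6433 -> balance=11679
4. pay 6468 -> balance=5242
5. pay 7048 -> balance=0
6. pay 6627 -> balance=0
7. pay 6373 -> balance=0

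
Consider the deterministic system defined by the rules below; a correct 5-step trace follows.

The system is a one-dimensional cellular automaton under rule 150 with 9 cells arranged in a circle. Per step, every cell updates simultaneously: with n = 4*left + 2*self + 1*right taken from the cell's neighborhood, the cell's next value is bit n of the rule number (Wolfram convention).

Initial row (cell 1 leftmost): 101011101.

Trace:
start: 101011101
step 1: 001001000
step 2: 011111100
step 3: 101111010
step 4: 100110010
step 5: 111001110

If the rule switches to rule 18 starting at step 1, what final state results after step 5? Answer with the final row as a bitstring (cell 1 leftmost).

(re-executing steps 1..5 under rule 18; state before step 1: 101011101)
step 1: 000000000
step 2: 000000000
step 3: 000000000
step 4: 000000000
step 5: 000000000

000000000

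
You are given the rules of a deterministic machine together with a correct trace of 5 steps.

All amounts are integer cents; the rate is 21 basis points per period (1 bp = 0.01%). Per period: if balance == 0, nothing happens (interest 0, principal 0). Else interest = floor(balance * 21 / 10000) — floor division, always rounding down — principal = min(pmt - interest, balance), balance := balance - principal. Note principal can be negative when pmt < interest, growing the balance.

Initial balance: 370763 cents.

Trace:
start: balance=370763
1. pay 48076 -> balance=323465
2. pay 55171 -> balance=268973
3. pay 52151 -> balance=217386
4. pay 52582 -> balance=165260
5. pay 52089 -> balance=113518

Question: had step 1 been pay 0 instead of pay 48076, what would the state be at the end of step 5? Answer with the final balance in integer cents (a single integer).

(re-executing from step 1 with the substitution; state before step 1: balance=370763)
1. pay 0 -> balance=371541
2. pay 55171 -> balance=317150
3. pay 52151 -> balance=265665
4. pay 52582 -> balance=213640
5. pay 52089 -> balance=161999

161999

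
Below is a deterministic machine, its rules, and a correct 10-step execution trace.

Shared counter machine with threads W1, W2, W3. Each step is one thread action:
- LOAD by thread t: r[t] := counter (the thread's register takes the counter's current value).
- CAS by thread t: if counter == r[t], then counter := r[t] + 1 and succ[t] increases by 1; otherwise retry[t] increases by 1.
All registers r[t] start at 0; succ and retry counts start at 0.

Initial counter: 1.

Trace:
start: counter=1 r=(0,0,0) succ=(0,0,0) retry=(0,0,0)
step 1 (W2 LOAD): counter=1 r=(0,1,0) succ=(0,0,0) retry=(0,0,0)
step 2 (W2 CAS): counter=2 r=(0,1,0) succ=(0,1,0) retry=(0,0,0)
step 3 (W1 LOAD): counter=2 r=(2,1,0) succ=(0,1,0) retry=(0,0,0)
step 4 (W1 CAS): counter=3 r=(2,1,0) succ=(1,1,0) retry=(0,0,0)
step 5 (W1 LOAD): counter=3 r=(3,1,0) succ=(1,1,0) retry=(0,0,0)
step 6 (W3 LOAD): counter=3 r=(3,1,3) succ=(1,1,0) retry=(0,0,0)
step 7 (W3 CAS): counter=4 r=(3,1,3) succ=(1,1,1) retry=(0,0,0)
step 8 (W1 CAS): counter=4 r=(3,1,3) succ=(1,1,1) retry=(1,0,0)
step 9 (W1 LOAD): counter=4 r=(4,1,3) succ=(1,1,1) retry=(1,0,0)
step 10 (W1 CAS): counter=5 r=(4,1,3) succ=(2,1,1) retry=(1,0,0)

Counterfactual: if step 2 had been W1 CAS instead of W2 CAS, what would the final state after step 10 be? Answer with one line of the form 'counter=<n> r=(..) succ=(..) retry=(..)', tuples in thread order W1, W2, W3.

(re-executing from step 2 with the substitution; state before step 2: counter=1 r=(0,1,0) succ=(0,0,0) retry=(0,0,0))
step 2 (W1 CAS): counter=1 r=(0,1,0) succ=(0,0,0) retry=(1,0,0)
step 3 (W1 LOAD): counter=1 r=(1,1,0) succ=(0,0,0) retry=(1,0,0)
step 4 (W1 CAS): counter=2 r=(1,1,0) succ=(1,0,0) retry=(1,0,0)
step 5 (W1 LOAD): counter=2 r=(2,1,0) succ=(1,0,0) retry=(1,0,0)
step 6 (W3 LOAD): counter=2 r=(2,1,2) succ=(1,0,0) retry=(1,0,0)
step 7 (W3 CAS): counter=3 r=(2,1,2) succ=(1,0,1) retry=(1,0,0)
step 8 (W1 CAS): counter=3 r=(2,1,2) succ=(1,0,1) retry=(2,0,0)
step 9 (W1 LOAD): counter=3 r=(3,1,2) succ=(1,0,1) retry=(2,0,0)
step 10 (W1 CAS): counter=4 r=(3,1,2) succ=(2,0,1) retry=(2,0,0)

counter=4 r=(3,1,2) succ=(2,0,1) retry=(2,0,0)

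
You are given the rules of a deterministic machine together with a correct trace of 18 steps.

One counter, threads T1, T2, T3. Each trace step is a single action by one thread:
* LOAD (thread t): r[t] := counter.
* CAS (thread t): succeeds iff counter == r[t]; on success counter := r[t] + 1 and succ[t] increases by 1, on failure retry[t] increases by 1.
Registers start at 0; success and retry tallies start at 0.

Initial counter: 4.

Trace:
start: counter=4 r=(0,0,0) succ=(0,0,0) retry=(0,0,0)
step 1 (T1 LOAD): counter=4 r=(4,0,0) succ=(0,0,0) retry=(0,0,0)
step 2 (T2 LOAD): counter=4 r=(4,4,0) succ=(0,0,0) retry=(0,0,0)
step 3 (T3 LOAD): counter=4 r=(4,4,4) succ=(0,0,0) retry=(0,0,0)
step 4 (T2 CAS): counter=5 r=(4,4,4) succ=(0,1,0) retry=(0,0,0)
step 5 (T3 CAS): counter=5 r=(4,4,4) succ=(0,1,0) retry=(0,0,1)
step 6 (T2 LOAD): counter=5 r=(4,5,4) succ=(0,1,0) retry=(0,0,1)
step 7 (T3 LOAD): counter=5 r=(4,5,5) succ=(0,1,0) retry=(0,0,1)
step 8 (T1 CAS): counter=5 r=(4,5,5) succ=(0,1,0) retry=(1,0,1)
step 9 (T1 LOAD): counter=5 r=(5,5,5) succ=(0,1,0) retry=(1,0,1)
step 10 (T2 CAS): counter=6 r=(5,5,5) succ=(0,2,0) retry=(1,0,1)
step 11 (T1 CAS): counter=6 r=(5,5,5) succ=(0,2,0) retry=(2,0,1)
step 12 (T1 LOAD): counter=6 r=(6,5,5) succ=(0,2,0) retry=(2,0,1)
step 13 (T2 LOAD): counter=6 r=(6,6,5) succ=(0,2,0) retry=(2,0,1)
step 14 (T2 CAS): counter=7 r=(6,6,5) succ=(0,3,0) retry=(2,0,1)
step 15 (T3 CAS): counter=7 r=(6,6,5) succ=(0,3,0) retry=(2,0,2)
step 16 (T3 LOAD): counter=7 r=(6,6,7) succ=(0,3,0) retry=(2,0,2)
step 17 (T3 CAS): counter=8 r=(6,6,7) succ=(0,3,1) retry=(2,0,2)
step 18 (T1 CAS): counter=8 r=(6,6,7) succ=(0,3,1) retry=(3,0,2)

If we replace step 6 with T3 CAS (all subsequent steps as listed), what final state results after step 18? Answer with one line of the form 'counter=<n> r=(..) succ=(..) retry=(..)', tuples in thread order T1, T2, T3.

counter=8 r=(6,6,7) succ=(1,2,1) retry=(2,1,3)

(re-executing from step 6 with the substitution; state before step 6: counter=5 r=(4,4,4) succ=(0,1,0) retry=(0,0,1))
step 6 (T3 CAS): counter=5 r=(4,4,4) succ=(0,1,0) retry=(0,0,2)
step 7 (T3 LOAD): counter=5 r=(4,4,5) succ=(0,1,0) retry=(0,0,2)
step 8 (T1 CAS): counter=5 r=(4,4,5) succ=(0,1,0) retry=(1,0,2)
step 9 (T1 LOAD): counter=5 r=(5,4,5) succ=(0,1,0) retry=(1,0,2)
step 10 (T2 CAS): counter=5 r=(5,4,5) succ=(0,1,0) retry=(1,1,2)
step 11 (T1 CAS): counter=6 r=(5,4,5) succ=(1,1,0) retry=(1,1,2)
step 12 (T1 LOAD): counter=6 r=(6,4,5) succ=(1,1,0) retry=(1,1,2)
step 13 (T2 LOAD): counter=6 r=(6,6,5) succ=(1,1,0) retry=(1,1,2)
step 14 (T2 CAS): counter=7 r=(6,6,5) succ=(1,2,0) retry=(1,1,2)
step 15 (T3 CAS): counter=7 r=(6,6,5) succ=(1,2,0) retry=(1,1,3)
step 16 (T3 LOAD): counter=7 r=(6,6,7) succ=(1,2,0) retry=(1,1,3)
step 17 (T3 CAS): counter=8 r=(6,6,7) succ=(1,2,1) retry=(1,1,3)
step 18 (T1 CAS): counter=8 r=(6,6,7) succ=(1,2,1) retry=(2,1,3)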